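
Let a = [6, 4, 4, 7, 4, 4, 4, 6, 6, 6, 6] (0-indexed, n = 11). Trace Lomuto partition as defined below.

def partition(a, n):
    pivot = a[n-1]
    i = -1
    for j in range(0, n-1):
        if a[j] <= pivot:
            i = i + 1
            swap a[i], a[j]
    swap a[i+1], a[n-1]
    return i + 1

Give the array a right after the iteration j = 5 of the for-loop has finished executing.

pivot = a[10] = 6; i = -1
j=0: a[0]=6 ≤ 6 → i=0, swap a[0],a[0] (no change) → [6, 4, 4, 7, 4, 4, 4, 6, 6, 6, 6]
j=1: a[1]=4 ≤ 6 → i=1, swap a[1],a[1] (no change) → [6, 4, 4, 7, 4, 4, 4, 6, 6, 6, 6]
j=2: a[2]=4 ≤ 6 → i=2, swap a[2],a[2] (no change) → [6, 4, 4, 7, 4, 4, 4, 6, 6, 6, 6]
j=3: a[3]=7 > 6 → no swap
j=4: a[4]=4 ≤ 6 → i=3, swap a[3],a[4] → [6, 4, 4, 4, 7, 4, 4, 6, 6, 6, 6]
j=5: a[5]=4 ≤ 6 → i=4, swap a[4],a[5] → [6, 4, 4, 4, 4, 7, 4, 6, 6, 6, 6]
(after j=5) a = [6, 4, 4, 4, 4, 7, 4, 6, 6, 6, 6]

[6, 4, 4, 4, 4, 7, 4, 6, 6, 6, 6]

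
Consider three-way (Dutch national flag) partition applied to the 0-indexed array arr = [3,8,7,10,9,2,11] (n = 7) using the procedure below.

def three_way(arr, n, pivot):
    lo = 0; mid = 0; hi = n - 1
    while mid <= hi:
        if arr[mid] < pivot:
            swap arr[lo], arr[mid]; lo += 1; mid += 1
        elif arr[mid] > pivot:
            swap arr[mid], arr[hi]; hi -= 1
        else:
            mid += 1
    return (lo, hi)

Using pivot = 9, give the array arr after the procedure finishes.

pivot = 9; lo=0, mid=0, hi=6
arr[mid]=3<9: swap arr[0],arr[0]; lo=1,mid=1 → [3,8,7,10,9,2,11]
arr[mid]=8<9: swap arr[1],arr[1]; lo=2,mid=2 → [3,8,7,10,9,2,11]
arr[mid]=7<9: swap arr[2],arr[2]; lo=3,mid=3 → [3,8,7,10,9,2,11]
arr[mid]=10>9: swap arr[3],arr[6]; hi=5 → [3,8,7,11,9,2,10]
arr[mid]=11>9: swap arr[3],arr[5]; hi=4 → [3,8,7,2,9,11,10]
arr[mid]=2<9: swap arr[3],arr[3]; lo=4,mid=4 → [3,8,7,2,9,11,10]
arr[mid]=9=9: mid=5
end: lo=4, hi=4; arr = [3,8,7,2,9,11,10]

[3,8,7,2,9,11,10]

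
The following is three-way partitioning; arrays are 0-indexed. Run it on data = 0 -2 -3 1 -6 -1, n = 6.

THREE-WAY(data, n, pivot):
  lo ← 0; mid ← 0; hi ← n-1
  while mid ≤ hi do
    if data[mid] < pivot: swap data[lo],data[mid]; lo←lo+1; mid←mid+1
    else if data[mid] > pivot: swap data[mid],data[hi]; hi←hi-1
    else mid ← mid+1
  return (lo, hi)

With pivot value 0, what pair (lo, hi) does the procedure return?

(4, 4)

lo=0 mid=0 hi=5
0=0: mid=1
-2<0: swap(0,1), lo=1 mid=2 ⇒ -2 0 -3 1 -6 -1
-3<0: swap(1,2), lo=2 mid=3 ⇒ -2 -3 0 1 -6 -1
1>0: swap(3,5), hi=4 ⇒ -2 -3 0 -1 -6 1
-1<0: swap(2,3), lo=3 mid=4 ⇒ -2 -3 -1 0 -6 1
-6<0: swap(3,4), lo=4 mid=5 ⇒ -2 -3 -1 -6 0 1
done. lo=4 hi=4; data=-2 -3 -1 -6 0 1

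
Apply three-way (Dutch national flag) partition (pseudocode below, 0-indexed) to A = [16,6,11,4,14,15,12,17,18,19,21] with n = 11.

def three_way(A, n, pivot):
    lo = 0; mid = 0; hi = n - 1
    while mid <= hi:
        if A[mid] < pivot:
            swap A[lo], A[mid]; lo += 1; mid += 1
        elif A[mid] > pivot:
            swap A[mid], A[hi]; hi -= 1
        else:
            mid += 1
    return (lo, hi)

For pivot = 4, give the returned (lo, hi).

(0, 0)

lo=0 mid=0 hi=10
16>4: swap(0,10), hi=9 ⇒ [21,6,11,4,14,15,12,17,18,19,16]
21>4: swap(0,9), hi=8 ⇒ [19,6,11,4,14,15,12,17,18,21,16]
19>4: swap(0,8), hi=7 ⇒ [18,6,11,4,14,15,12,17,19,21,16]
18>4: swap(0,7), hi=6 ⇒ [17,6,11,4,14,15,12,18,19,21,16]
17>4: swap(0,6), hi=5 ⇒ [12,6,11,4,14,15,17,18,19,21,16]
12>4: swap(0,5), hi=4 ⇒ [15,6,11,4,14,12,17,18,19,21,16]
15>4: swap(0,4), hi=3 ⇒ [14,6,11,4,15,12,17,18,19,21,16]
14>4: swap(0,3), hi=2 ⇒ [4,6,11,14,15,12,17,18,19,21,16]
4=4: mid=1
6>4: swap(1,2), hi=1 ⇒ [4,11,6,14,15,12,17,18,19,21,16]
11>4: swap(1,1), hi=0 ⇒ [4,11,6,14,15,12,17,18,19,21,16]
done. lo=0 hi=0; A=[4,11,6,14,15,12,17,18,19,21,16]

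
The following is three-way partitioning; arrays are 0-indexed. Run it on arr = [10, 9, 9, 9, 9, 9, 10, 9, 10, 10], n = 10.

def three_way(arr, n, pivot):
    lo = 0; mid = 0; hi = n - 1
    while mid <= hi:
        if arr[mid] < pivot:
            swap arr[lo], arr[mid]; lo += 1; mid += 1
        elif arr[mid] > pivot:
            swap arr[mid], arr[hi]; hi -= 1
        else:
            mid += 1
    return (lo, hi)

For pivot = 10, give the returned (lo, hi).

(6, 9)

lo=0 mid=0 hi=9
10=10: mid=1
9<10: swap(0,1), lo=1 mid=2 ⇒ [9, 10, 9, 9, 9, 9, 10, 9, 10, 10]
9<10: swap(1,2), lo=2 mid=3 ⇒ [9, 9, 10, 9, 9, 9, 10, 9, 10, 10]
9<10: swap(2,3), lo=3 mid=4 ⇒ [9, 9, 9, 10, 9, 9, 10, 9, 10, 10]
9<10: swap(3,4), lo=4 mid=5 ⇒ [9, 9, 9, 9, 10, 9, 10, 9, 10, 10]
9<10: swap(4,5), lo=5 mid=6 ⇒ [9, 9, 9, 9, 9, 10, 10, 9, 10, 10]
10=10: mid=7
9<10: swap(5,7), lo=6 mid=8 ⇒ [9, 9, 9, 9, 9, 9, 10, 10, 10, 10]
10=10: mid=9
10=10: mid=10
done. lo=6 hi=9; arr=[9, 9, 9, 9, 9, 9, 10, 10, 10, 10]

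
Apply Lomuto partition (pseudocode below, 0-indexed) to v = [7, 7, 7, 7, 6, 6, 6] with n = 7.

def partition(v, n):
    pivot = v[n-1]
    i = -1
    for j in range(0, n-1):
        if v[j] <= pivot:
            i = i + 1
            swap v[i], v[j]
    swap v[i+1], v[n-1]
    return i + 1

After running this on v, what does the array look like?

[6, 6, 6, 7, 7, 7, 7]

pivot=6, i=-1
j=0: 7>6, skip
j=1: 7>6, skip
j=2: 7>6, skip
j=3: 7>6, skip
j=4: 6≤6, i=0, swap(0,4) ⇒ [6, 7, 7, 7, 7, 6, 6]
j=5: 6≤6, i=1, swap(1,5) ⇒ [6, 6, 7, 7, 7, 7, 6]
swap(2,6) ⇒ [6, 6, 6, 7, 7, 7, 7]; return 2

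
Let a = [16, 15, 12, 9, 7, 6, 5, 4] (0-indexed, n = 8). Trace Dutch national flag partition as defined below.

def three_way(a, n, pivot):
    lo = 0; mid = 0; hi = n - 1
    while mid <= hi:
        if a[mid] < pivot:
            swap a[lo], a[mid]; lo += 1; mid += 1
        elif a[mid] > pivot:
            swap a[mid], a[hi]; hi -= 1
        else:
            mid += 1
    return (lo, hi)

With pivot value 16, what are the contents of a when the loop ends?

[15, 12, 9, 7, 6, 5, 4, 16]

lo=0 mid=0 hi=7
16=16: mid=1
15<16: swap(0,1), lo=1 mid=2 ⇒ [15, 16, 12, 9, 7, 6, 5, 4]
12<16: swap(1,2), lo=2 mid=3 ⇒ [15, 12, 16, 9, 7, 6, 5, 4]
9<16: swap(2,3), lo=3 mid=4 ⇒ [15, 12, 9, 16, 7, 6, 5, 4]
7<16: swap(3,4), lo=4 mid=5 ⇒ [15, 12, 9, 7, 16, 6, 5, 4]
6<16: swap(4,5), lo=5 mid=6 ⇒ [15, 12, 9, 7, 6, 16, 5, 4]
5<16: swap(5,6), lo=6 mid=7 ⇒ [15, 12, 9, 7, 6, 5, 16, 4]
4<16: swap(6,7), lo=7 mid=8 ⇒ [15, 12, 9, 7, 6, 5, 4, 16]
done. lo=7 hi=7; a=[15, 12, 9, 7, 6, 5, 4, 16]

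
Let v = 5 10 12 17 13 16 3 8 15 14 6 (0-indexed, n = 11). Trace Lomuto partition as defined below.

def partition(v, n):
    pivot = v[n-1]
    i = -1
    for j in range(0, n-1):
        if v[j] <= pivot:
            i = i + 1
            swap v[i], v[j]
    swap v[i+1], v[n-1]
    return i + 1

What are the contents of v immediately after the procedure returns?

5 3 6 17 13 16 10 8 15 14 12

pivot = v[10] = 6; i = -1
j=0: v[0]=5 ≤ 6 → i=0, swap v[0],v[0] (no change) → 5 10 12 17 13 16 3 8 15 14 6
j=1: v[1]=10 > 6 → no swap
j=2: v[2]=12 > 6 → no swap
j=3: v[3]=17 > 6 → no swap
j=4: v[4]=13 > 6 → no swap
j=5: v[5]=16 > 6 → no swap
j=6: v[6]=3 ≤ 6 → i=1, swap v[1],v[6] → 5 3 12 17 13 16 10 8 15 14 6
j=7: v[7]=8 > 6 → no swap
j=8: v[8]=15 > 6 → no swap
j=9: v[9]=14 > 6 → no swap
final swap v[2],v[10] → 5 3 6 17 13 16 10 8 15 14 12; return 2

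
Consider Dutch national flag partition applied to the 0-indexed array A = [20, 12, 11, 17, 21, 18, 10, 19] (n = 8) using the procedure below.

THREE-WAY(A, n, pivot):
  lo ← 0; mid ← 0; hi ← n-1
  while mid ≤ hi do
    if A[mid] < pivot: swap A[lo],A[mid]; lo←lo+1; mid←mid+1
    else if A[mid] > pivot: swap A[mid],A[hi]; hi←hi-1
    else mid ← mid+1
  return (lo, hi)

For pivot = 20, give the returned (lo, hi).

pivot = 20; lo=0, mid=0, hi=7
A[mid]=20=20: mid=1
A[mid]=12<20: swap A[0],A[1]; lo=1,mid=2 → [12, 20, 11, 17, 21, 18, 10, 19]
A[mid]=11<20: swap A[1],A[2]; lo=2,mid=3 → [12, 11, 20, 17, 21, 18, 10, 19]
A[mid]=17<20: swap A[2],A[3]; lo=3,mid=4 → [12, 11, 17, 20, 21, 18, 10, 19]
A[mid]=21>20: swap A[4],A[7]; hi=6 → [12, 11, 17, 20, 19, 18, 10, 21]
A[mid]=19<20: swap A[3],A[4]; lo=4,mid=5 → [12, 11, 17, 19, 20, 18, 10, 21]
A[mid]=18<20: swap A[4],A[5]; lo=5,mid=6 → [12, 11, 17, 19, 18, 20, 10, 21]
A[mid]=10<20: swap A[5],A[6]; lo=6,mid=7 → [12, 11, 17, 19, 18, 10, 20, 21]
end: lo=6, hi=6; A = [12, 11, 17, 19, 18, 10, 20, 21]

(6, 6)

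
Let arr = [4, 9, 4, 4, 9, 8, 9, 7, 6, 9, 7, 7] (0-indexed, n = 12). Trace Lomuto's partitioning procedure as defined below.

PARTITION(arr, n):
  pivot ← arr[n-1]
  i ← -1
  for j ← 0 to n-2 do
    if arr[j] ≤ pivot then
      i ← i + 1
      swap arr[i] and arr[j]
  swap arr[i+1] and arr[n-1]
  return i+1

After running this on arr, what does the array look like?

pivot = arr[11] = 7; i = -1
j=0: arr[0]=4 ≤ 7 → i=0, swap arr[0],arr[0] (no change) → [4, 9, 4, 4, 9, 8, 9, 7, 6, 9, 7, 7]
j=1: arr[1]=9 > 7 → no swap
j=2: arr[2]=4 ≤ 7 → i=1, swap arr[1],arr[2] → [4, 4, 9, 4, 9, 8, 9, 7, 6, 9, 7, 7]
j=3: arr[3]=4 ≤ 7 → i=2, swap arr[2],arr[3] → [4, 4, 4, 9, 9, 8, 9, 7, 6, 9, 7, 7]
j=4: arr[4]=9 > 7 → no swap
j=5: arr[5]=8 > 7 → no swap
j=6: arr[6]=9 > 7 → no swap
j=7: arr[7]=7 ≤ 7 → i=3, swap arr[3],arr[7] → [4, 4, 4, 7, 9, 8, 9, 9, 6, 9, 7, 7]
j=8: arr[8]=6 ≤ 7 → i=4, swap arr[4],arr[8] → [4, 4, 4, 7, 6, 8, 9, 9, 9, 9, 7, 7]
j=9: arr[9]=9 > 7 → no swap
j=10: arr[10]=7 ≤ 7 → i=5, swap arr[5],arr[10] → [4, 4, 4, 7, 6, 7, 9, 9, 9, 9, 8, 7]
final swap arr[6],arr[11] → [4, 4, 4, 7, 6, 7, 7, 9, 9, 9, 8, 9]; return 6

[4, 4, 4, 7, 6, 7, 7, 9, 9, 9, 8, 9]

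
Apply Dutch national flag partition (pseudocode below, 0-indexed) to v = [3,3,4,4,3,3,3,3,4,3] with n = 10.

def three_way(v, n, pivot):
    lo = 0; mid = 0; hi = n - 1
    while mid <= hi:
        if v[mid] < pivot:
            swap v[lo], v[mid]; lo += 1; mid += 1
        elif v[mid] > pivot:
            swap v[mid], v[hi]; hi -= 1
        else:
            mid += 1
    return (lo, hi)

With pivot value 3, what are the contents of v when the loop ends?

[3,3,3,3,3,3,3,4,4,4]

lo=0 mid=0 hi=9
3=3: mid=1
3=3: mid=2
4>3: swap(2,9), hi=8 ⇒ [3,3,3,4,3,3,3,3,4,4]
3=3: mid=3
4>3: swap(3,8), hi=7 ⇒ [3,3,3,4,3,3,3,3,4,4]
4>3: swap(3,7), hi=6 ⇒ [3,3,3,3,3,3,3,4,4,4]
3=3: mid=4
3=3: mid=5
3=3: mid=6
3=3: mid=7
done. lo=0 hi=6; v=[3,3,3,3,3,3,3,4,4,4]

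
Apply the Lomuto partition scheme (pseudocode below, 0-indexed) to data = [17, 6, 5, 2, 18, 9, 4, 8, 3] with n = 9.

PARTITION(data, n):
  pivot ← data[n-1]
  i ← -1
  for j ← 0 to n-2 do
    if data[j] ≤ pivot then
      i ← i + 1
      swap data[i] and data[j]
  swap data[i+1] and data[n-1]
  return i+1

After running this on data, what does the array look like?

[2, 3, 5, 17, 18, 9, 4, 8, 6]

pivot=3, i=-1
j=0: 17>3, skip
j=1: 6>3, skip
j=2: 5>3, skip
j=3: 2≤3, i=0, swap(0,3) ⇒ [2, 6, 5, 17, 18, 9, 4, 8, 3]
j=4: 18>3, skip
j=5: 9>3, skip
j=6: 4>3, skip
j=7: 8>3, skip
swap(1,8) ⇒ [2, 3, 5, 17, 18, 9, 4, 8, 6]; return 1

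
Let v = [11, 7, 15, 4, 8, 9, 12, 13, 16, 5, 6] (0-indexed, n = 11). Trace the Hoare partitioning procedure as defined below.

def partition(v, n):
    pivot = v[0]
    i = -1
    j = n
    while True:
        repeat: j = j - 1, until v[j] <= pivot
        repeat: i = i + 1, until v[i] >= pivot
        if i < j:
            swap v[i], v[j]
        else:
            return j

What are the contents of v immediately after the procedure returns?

pivot=11
j stops at 10 (6), i stops at 0 (11); swap ⇒ [6, 7, 15, 4, 8, 9, 12, 13, 16, 5, 11]
j stops at 9 (5), i stops at 2 (15); swap ⇒ [6, 7, 5, 4, 8, 9, 12, 13, 16, 15, 11]
j stops at 5, i stops at 6; i≥j ⇒ return 5. v=[6, 7, 5, 4, 8, 9, 12, 13, 16, 15, 11]

[6, 7, 5, 4, 8, 9, 12, 13, 16, 15, 11]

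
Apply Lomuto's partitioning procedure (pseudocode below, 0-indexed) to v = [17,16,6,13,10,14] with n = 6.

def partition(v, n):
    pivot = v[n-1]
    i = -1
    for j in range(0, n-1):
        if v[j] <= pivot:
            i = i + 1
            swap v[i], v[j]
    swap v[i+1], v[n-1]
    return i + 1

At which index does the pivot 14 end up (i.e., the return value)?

3

pivot = v[5] = 14; i = -1
j=0: v[0]=17 > 14 → no swap
j=1: v[1]=16 > 14 → no swap
j=2: v[2]=6 ≤ 14 → i=0, swap v[0],v[2] → [6,16,17,13,10,14]
j=3: v[3]=13 ≤ 14 → i=1, swap v[1],v[3] → [6,13,17,16,10,14]
j=4: v[4]=10 ≤ 14 → i=2, swap v[2],v[4] → [6,13,10,16,17,14]
final swap v[3],v[5] → [6,13,10,14,17,16]; return 3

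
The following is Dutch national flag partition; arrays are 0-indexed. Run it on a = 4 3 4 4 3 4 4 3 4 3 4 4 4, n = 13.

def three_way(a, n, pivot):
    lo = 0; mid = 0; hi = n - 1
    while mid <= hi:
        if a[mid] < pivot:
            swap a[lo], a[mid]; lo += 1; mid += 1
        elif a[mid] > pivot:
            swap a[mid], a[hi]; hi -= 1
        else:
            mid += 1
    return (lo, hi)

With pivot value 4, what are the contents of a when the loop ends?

lo=0 mid=0 hi=12
4=4: mid=1
3<4: swap(0,1), lo=1 mid=2 ⇒ 3 4 4 4 3 4 4 3 4 3 4 4 4
4=4: mid=3
4=4: mid=4
3<4: swap(1,4), lo=2 mid=5 ⇒ 3 3 4 4 4 4 4 3 4 3 4 4 4
4=4: mid=6
4=4: mid=7
3<4: swap(2,7), lo=3 mid=8 ⇒ 3 3 3 4 4 4 4 4 4 3 4 4 4
4=4: mid=9
3<4: swap(3,9), lo=4 mid=10 ⇒ 3 3 3 3 4 4 4 4 4 4 4 4 4
4=4: mid=11
4=4: mid=12
4=4: mid=13
done. lo=4 hi=12; a=3 3 3 3 4 4 4 4 4 4 4 4 4

3 3 3 3 4 4 4 4 4 4 4 4 4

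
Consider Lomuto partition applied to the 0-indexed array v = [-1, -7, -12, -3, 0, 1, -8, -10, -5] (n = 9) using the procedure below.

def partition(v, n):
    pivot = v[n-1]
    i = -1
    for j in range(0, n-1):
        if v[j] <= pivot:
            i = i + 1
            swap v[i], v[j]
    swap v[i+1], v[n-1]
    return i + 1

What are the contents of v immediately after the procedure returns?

[-7, -12, -8, -10, -5, 1, -1, -3, 0]

pivot = v[8] = -5; i = -1
j=0: v[0]=-1 > -5 → no swap
j=1: v[1]=-7 ≤ -5 → i=0, swap v[0],v[1] → [-7, -1, -12, -3, 0, 1, -8, -10, -5]
j=2: v[2]=-12 ≤ -5 → i=1, swap v[1],v[2] → [-7, -12, -1, -3, 0, 1, -8, -10, -5]
j=3: v[3]=-3 > -5 → no swap
j=4: v[4]=0 > -5 → no swap
j=5: v[5]=1 > -5 → no swap
j=6: v[6]=-8 ≤ -5 → i=2, swap v[2],v[6] → [-7, -12, -8, -3, 0, 1, -1, -10, -5]
j=7: v[7]=-10 ≤ -5 → i=3, swap v[3],v[7] → [-7, -12, -8, -10, 0, 1, -1, -3, -5]
final swap v[4],v[8] → [-7, -12, -8, -10, -5, 1, -1, -3, 0]; return 4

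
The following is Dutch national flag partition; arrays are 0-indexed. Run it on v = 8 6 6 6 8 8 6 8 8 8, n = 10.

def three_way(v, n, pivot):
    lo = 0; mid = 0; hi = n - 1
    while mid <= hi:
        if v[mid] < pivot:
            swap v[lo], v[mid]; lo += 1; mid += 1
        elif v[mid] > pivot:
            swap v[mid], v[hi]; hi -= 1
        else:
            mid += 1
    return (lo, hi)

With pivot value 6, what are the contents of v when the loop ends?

6 6 6 6 8 8 8 8 8 8

pivot = 6; lo=0, mid=0, hi=9
v[mid]=8>6: swap v[0],v[9]; hi=8 → 8 6 6 6 8 8 6 8 8 8
v[mid]=8>6: swap v[0],v[8]; hi=7 → 8 6 6 6 8 8 6 8 8 8
v[mid]=8>6: swap v[0],v[7]; hi=6 → 8 6 6 6 8 8 6 8 8 8
v[mid]=8>6: swap v[0],v[6]; hi=5 → 6 6 6 6 8 8 8 8 8 8
v[mid]=6=6: mid=1
v[mid]=6=6: mid=2
v[mid]=6=6: mid=3
v[mid]=6=6: mid=4
v[mid]=8>6: swap v[4],v[5]; hi=4 → 6 6 6 6 8 8 8 8 8 8
v[mid]=8>6: swap v[4],v[4]; hi=3 → 6 6 6 6 8 8 8 8 8 8
end: lo=0, hi=3; v = 6 6 6 6 8 8 8 8 8 8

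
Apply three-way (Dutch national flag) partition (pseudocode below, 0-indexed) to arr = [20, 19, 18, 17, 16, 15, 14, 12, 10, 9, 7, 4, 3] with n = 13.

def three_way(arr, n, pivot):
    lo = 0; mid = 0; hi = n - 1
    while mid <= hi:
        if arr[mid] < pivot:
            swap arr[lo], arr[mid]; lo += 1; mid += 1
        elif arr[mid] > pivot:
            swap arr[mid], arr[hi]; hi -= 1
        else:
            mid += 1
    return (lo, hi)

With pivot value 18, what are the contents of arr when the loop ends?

lo=0 mid=0 hi=12
20>18: swap(0,12), hi=11 ⇒ [3, 19, 18, 17, 16, 15, 14, 12, 10, 9, 7, 4, 20]
3<18: swap(0,0), lo=1 mid=1 ⇒ [3, 19, 18, 17, 16, 15, 14, 12, 10, 9, 7, 4, 20]
19>18: swap(1,11), hi=10 ⇒ [3, 4, 18, 17, 16, 15, 14, 12, 10, 9, 7, 19, 20]
4<18: swap(1,1), lo=2 mid=2 ⇒ [3, 4, 18, 17, 16, 15, 14, 12, 10, 9, 7, 19, 20]
18=18: mid=3
17<18: swap(2,3), lo=3 mid=4 ⇒ [3, 4, 17, 18, 16, 15, 14, 12, 10, 9, 7, 19, 20]
16<18: swap(3,4), lo=4 mid=5 ⇒ [3, 4, 17, 16, 18, 15, 14, 12, 10, 9, 7, 19, 20]
15<18: swap(4,5), lo=5 mid=6 ⇒ [3, 4, 17, 16, 15, 18, 14, 12, 10, 9, 7, 19, 20]
14<18: swap(5,6), lo=6 mid=7 ⇒ [3, 4, 17, 16, 15, 14, 18, 12, 10, 9, 7, 19, 20]
12<18: swap(6,7), lo=7 mid=8 ⇒ [3, 4, 17, 16, 15, 14, 12, 18, 10, 9, 7, 19, 20]
10<18: swap(7,8), lo=8 mid=9 ⇒ [3, 4, 17, 16, 15, 14, 12, 10, 18, 9, 7, 19, 20]
9<18: swap(8,9), lo=9 mid=10 ⇒ [3, 4, 17, 16, 15, 14, 12, 10, 9, 18, 7, 19, 20]
7<18: swap(9,10), lo=10 mid=11 ⇒ [3, 4, 17, 16, 15, 14, 12, 10, 9, 7, 18, 19, 20]
done. lo=10 hi=10; arr=[3, 4, 17, 16, 15, 14, 12, 10, 9, 7, 18, 19, 20]

[3, 4, 17, 16, 15, 14, 12, 10, 9, 7, 18, 19, 20]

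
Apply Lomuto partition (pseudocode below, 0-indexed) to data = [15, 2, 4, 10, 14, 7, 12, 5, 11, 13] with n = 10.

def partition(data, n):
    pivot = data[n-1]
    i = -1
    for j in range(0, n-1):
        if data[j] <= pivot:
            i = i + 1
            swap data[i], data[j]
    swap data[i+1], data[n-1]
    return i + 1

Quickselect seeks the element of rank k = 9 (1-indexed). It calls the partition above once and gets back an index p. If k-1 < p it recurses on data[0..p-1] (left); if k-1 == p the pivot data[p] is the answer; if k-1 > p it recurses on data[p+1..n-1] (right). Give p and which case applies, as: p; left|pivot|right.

7; right

pivot=13, i=-1
j=0: 15>13, skip
j=1: 2≤13, i=0, swap(0,1) ⇒ [2, 15, 4, 10, 14, 7, 12, 5, 11, 13]
j=2: 4≤13, i=1, swap(1,2) ⇒ [2, 4, 15, 10, 14, 7, 12, 5, 11, 13]
j=3: 10≤13, i=2, swap(2,3) ⇒ [2, 4, 10, 15, 14, 7, 12, 5, 11, 13]
j=4: 14>13, skip
j=5: 7≤13, i=3, swap(3,5) ⇒ [2, 4, 10, 7, 14, 15, 12, 5, 11, 13]
j=6: 12≤13, i=4, swap(4,6) ⇒ [2, 4, 10, 7, 12, 15, 14, 5, 11, 13]
j=7: 5≤13, i=5, swap(5,7) ⇒ [2, 4, 10, 7, 12, 5, 14, 15, 11, 13]
j=8: 11≤13, i=6, swap(6,8) ⇒ [2, 4, 10, 7, 12, 5, 11, 15, 14, 13]
swap(7,9) ⇒ [2, 4, 10, 7, 12, 5, 11, 13, 14, 15]; return 7
p = 7; k-1 = 8 > 7 ⇒ right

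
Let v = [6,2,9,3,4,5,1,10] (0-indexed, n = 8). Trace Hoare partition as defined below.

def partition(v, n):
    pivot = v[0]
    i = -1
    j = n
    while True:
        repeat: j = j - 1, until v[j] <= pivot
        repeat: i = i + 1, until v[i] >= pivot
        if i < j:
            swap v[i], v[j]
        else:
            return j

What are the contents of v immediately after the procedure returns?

[1,2,5,3,4,9,6,10]

pivot = v[0] = 6; i = -1, j = 8
j→6 (v[6]=1≤6), i→0 (v[0]=6≥6); i<j, swap → [1,2,9,3,4,5,6,10]
j→5 (v[5]=5≤6), i→2 (v[2]=9≥6); i<j, swap → [1,2,5,3,4,9,6,10]
j→4, i→5; i≥j, return j=4. v = [1,2,5,3,4,9,6,10]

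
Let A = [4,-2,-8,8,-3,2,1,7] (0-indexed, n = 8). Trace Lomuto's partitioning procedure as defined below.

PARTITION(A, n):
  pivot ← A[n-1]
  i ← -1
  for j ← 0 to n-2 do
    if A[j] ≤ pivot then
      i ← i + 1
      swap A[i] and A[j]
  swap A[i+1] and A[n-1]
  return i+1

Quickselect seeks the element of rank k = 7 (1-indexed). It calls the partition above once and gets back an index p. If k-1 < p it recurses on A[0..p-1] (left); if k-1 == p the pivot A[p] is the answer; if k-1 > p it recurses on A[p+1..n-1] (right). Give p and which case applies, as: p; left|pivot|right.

pivot = A[7] = 7; i = -1
j=0: A[0]=4 ≤ 7 → i=0, swap A[0],A[0] (no change) → [4,-2,-8,8,-3,2,1,7]
j=1: A[1]=-2 ≤ 7 → i=1, swap A[1],A[1] (no change) → [4,-2,-8,8,-3,2,1,7]
j=2: A[2]=-8 ≤ 7 → i=2, swap A[2],A[2] (no change) → [4,-2,-8,8,-3,2,1,7]
j=3: A[3]=8 > 7 → no swap
j=4: A[4]=-3 ≤ 7 → i=3, swap A[3],A[4] → [4,-2,-8,-3,8,2,1,7]
j=5: A[5]=2 ≤ 7 → i=4, swap A[4],A[5] → [4,-2,-8,-3,2,8,1,7]
j=6: A[6]=1 ≤ 7 → i=5, swap A[5],A[6] → [4,-2,-8,-3,2,1,8,7]
final swap A[6],A[7] → [4,-2,-8,-3,2,1,7,8]; return 6
p = 6; k-1 = 6 == 6 ⇒ pivot

6; pivot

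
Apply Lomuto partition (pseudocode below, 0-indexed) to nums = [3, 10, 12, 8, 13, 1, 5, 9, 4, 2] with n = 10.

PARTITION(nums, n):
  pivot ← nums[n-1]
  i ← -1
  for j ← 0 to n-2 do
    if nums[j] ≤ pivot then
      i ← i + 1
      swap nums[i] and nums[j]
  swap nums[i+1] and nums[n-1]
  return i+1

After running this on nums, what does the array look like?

[1, 2, 12, 8, 13, 3, 5, 9, 4, 10]

pivot = nums[9] = 2; i = -1
j=0: nums[0]=3 > 2 → no swap
j=1: nums[1]=10 > 2 → no swap
j=2: nums[2]=12 > 2 → no swap
j=3: nums[3]=8 > 2 → no swap
j=4: nums[4]=13 > 2 → no swap
j=5: nums[5]=1 ≤ 2 → i=0, swap nums[0],nums[5] → [1, 10, 12, 8, 13, 3, 5, 9, 4, 2]
j=6: nums[6]=5 > 2 → no swap
j=7: nums[7]=9 > 2 → no swap
j=8: nums[8]=4 > 2 → no swap
final swap nums[1],nums[9] → [1, 2, 12, 8, 13, 3, 5, 9, 4, 10]; return 1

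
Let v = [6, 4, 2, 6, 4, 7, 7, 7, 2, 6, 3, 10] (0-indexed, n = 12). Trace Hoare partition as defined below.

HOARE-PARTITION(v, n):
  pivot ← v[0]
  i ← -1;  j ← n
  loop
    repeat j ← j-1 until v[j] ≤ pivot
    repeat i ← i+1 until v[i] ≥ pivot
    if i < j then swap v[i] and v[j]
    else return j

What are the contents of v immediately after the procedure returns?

pivot = v[0] = 6; i = -1, j = 12
j→10 (v[10]=3≤6), i→0 (v[0]=6≥6); i<j, swap → [3, 4, 2, 6, 4, 7, 7, 7, 2, 6, 6, 10]
j→9 (v[9]=6≤6), i→3 (v[3]=6≥6); i<j, swap → [3, 4, 2, 6, 4, 7, 7, 7, 2, 6, 6, 10]
j→8 (v[8]=2≤6), i→5 (v[5]=7≥6); i<j, swap → [3, 4, 2, 6, 4, 2, 7, 7, 7, 6, 6, 10]
j→5, i→6; i≥j, return j=5. v = [3, 4, 2, 6, 4, 2, 7, 7, 7, 6, 6, 10]

[3, 4, 2, 6, 4, 2, 7, 7, 7, 6, 6, 10]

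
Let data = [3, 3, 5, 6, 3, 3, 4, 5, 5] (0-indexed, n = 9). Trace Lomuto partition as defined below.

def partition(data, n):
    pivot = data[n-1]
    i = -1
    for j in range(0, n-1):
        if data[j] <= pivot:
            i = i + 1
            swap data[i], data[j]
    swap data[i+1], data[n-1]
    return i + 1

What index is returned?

pivot=5, i=-1
j=0: 3≤5, i=0, swap(0,0) ⇒ [3, 3, 5, 6, 3, 3, 4, 5, 5]
j=1: 3≤5, i=1, swap(1,1) ⇒ [3, 3, 5, 6, 3, 3, 4, 5, 5]
j=2: 5≤5, i=2, swap(2,2) ⇒ [3, 3, 5, 6, 3, 3, 4, 5, 5]
j=3: 6>5, skip
j=4: 3≤5, i=3, swap(3,4) ⇒ [3, 3, 5, 3, 6, 3, 4, 5, 5]
j=5: 3≤5, i=4, swap(4,5) ⇒ [3, 3, 5, 3, 3, 6, 4, 5, 5]
j=6: 4≤5, i=5, swap(5,6) ⇒ [3, 3, 5, 3, 3, 4, 6, 5, 5]
j=7: 5≤5, i=6, swap(6,7) ⇒ [3, 3, 5, 3, 3, 4, 5, 6, 5]
swap(7,8) ⇒ [3, 3, 5, 3, 3, 4, 5, 5, 6]; return 7

7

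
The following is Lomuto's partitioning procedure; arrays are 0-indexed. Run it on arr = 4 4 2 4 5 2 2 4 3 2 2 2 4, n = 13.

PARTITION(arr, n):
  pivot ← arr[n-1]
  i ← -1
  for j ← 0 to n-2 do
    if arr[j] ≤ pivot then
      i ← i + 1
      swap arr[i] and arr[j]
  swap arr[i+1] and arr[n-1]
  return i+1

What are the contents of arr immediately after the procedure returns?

pivot = arr[12] = 4; i = -1
j=0: arr[0]=4 ≤ 4 → i=0, swap arr[0],arr[0] (no change) → 4 4 2 4 5 2 2 4 3 2 2 2 4
j=1: arr[1]=4 ≤ 4 → i=1, swap arr[1],arr[1] (no change) → 4 4 2 4 5 2 2 4 3 2 2 2 4
j=2: arr[2]=2 ≤ 4 → i=2, swap arr[2],arr[2] (no change) → 4 4 2 4 5 2 2 4 3 2 2 2 4
j=3: arr[3]=4 ≤ 4 → i=3, swap arr[3],arr[3] (no change) → 4 4 2 4 5 2 2 4 3 2 2 2 4
j=4: arr[4]=5 > 4 → no swap
j=5: arr[5]=2 ≤ 4 → i=4, swap arr[4],arr[5] → 4 4 2 4 2 5 2 4 3 2 2 2 4
j=6: arr[6]=2 ≤ 4 → i=5, swap arr[5],arr[6] → 4 4 2 4 2 2 5 4 3 2 2 2 4
j=7: arr[7]=4 ≤ 4 → i=6, swap arr[6],arr[7] → 4 4 2 4 2 2 4 5 3 2 2 2 4
j=8: arr[8]=3 ≤ 4 → i=7, swap arr[7],arr[8] → 4 4 2 4 2 2 4 3 5 2 2 2 4
j=9: arr[9]=2 ≤ 4 → i=8, swap arr[8],arr[9] → 4 4 2 4 2 2 4 3 2 5 2 2 4
j=10: arr[10]=2 ≤ 4 → i=9, swap arr[9],arr[10] → 4 4 2 4 2 2 4 3 2 2 5 2 4
j=11: arr[11]=2 ≤ 4 → i=10, swap arr[10],arr[11] → 4 4 2 4 2 2 4 3 2 2 2 5 4
final swap arr[11],arr[12] → 4 4 2 4 2 2 4 3 2 2 2 4 5; return 11

4 4 2 4 2 2 4 3 2 2 2 4 5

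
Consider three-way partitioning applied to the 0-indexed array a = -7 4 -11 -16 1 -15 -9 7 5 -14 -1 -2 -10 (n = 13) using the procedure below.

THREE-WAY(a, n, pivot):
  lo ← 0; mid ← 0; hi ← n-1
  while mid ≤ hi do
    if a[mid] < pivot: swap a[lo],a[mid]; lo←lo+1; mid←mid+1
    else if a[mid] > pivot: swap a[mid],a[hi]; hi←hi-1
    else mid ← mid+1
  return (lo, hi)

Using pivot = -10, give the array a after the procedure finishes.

-14 -11 -16 -15 -10 -9 7 5 1 -1 -2 4 -7

lo=0 mid=0 hi=12
-7>-10: swap(0,12), hi=11 ⇒ -10 4 -11 -16 1 -15 -9 7 5 -14 -1 -2 -7
-10=-10: mid=1
4>-10: swap(1,11), hi=10 ⇒ -10 -2 -11 -16 1 -15 -9 7 5 -14 -1 4 -7
-2>-10: swap(1,10), hi=9 ⇒ -10 -1 -11 -16 1 -15 -9 7 5 -14 -2 4 -7
-1>-10: swap(1,9), hi=8 ⇒ -10 -14 -11 -16 1 -15 -9 7 5 -1 -2 4 -7
-14<-10: swap(0,1), lo=1 mid=2 ⇒ -14 -10 -11 -16 1 -15 -9 7 5 -1 -2 4 -7
-11<-10: swap(1,2), lo=2 mid=3 ⇒ -14 -11 -10 -16 1 -15 -9 7 5 -1 -2 4 -7
-16<-10: swap(2,3), lo=3 mid=4 ⇒ -14 -11 -16 -10 1 -15 -9 7 5 -1 -2 4 -7
1>-10: swap(4,8), hi=7 ⇒ -14 -11 -16 -10 5 -15 -9 7 1 -1 -2 4 -7
5>-10: swap(4,7), hi=6 ⇒ -14 -11 -16 -10 7 -15 -9 5 1 -1 -2 4 -7
7>-10: swap(4,6), hi=5 ⇒ -14 -11 -16 -10 -9 -15 7 5 1 -1 -2 4 -7
-9>-10: swap(4,5), hi=4 ⇒ -14 -11 -16 -10 -15 -9 7 5 1 -1 -2 4 -7
-15<-10: swap(3,4), lo=4 mid=5 ⇒ -14 -11 -16 -15 -10 -9 7 5 1 -1 -2 4 -7
done. lo=4 hi=4; a=-14 -11 -16 -15 -10 -9 7 5 1 -1 -2 4 -7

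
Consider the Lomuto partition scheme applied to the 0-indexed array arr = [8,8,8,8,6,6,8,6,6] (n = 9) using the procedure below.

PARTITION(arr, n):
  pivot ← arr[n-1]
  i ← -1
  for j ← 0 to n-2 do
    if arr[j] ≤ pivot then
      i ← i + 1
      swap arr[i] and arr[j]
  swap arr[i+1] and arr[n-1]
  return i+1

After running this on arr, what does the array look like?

[6,6,6,6,8,8,8,8,8]

pivot=6, i=-1
j=0: 8>6, skip
j=1: 8>6, skip
j=2: 8>6, skip
j=3: 8>6, skip
j=4: 6≤6, i=0, swap(0,4) ⇒ [6,8,8,8,8,6,8,6,6]
j=5: 6≤6, i=1, swap(1,5) ⇒ [6,6,8,8,8,8,8,6,6]
j=6: 8>6, skip
j=7: 6≤6, i=2, swap(2,7) ⇒ [6,6,6,8,8,8,8,8,6]
swap(3,8) ⇒ [6,6,6,6,8,8,8,8,8]; return 3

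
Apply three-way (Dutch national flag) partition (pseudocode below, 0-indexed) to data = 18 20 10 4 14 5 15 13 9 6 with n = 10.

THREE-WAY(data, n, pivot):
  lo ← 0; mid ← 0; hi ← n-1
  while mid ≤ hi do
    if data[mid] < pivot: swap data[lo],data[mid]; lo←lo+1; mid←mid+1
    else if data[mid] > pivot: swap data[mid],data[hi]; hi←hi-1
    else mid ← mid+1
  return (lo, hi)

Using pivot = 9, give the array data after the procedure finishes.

pivot = 9; lo=0, mid=0, hi=9
data[mid]=18>9: swap data[0],data[9]; hi=8 → 6 20 10 4 14 5 15 13 9 18
data[mid]=6<9: swap data[0],data[0]; lo=1,mid=1 → 6 20 10 4 14 5 15 13 9 18
data[mid]=20>9: swap data[1],data[8]; hi=7 → 6 9 10 4 14 5 15 13 20 18
data[mid]=9=9: mid=2
data[mid]=10>9: swap data[2],data[7]; hi=6 → 6 9 13 4 14 5 15 10 20 18
data[mid]=13>9: swap data[2],data[6]; hi=5 → 6 9 15 4 14 5 13 10 20 18
data[mid]=15>9: swap data[2],data[5]; hi=4 → 6 9 5 4 14 15 13 10 20 18
data[mid]=5<9: swap data[1],data[2]; lo=2,mid=3 → 6 5 9 4 14 15 13 10 20 18
data[mid]=4<9: swap data[2],data[3]; lo=3,mid=4 → 6 5 4 9 14 15 13 10 20 18
data[mid]=14>9: swap data[4],data[4]; hi=3 → 6 5 4 9 14 15 13 10 20 18
end: lo=3, hi=3; data = 6 5 4 9 14 15 13 10 20 18

6 5 4 9 14 15 13 10 20 18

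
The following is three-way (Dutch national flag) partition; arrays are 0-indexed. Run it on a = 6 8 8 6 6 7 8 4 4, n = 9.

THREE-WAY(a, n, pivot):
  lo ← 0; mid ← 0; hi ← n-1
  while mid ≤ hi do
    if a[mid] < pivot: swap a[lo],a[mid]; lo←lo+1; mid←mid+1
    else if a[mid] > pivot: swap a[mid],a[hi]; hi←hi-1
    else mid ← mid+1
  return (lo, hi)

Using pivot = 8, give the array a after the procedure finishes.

6 6 6 7 4 4 8 8 8

lo=0 mid=0 hi=8
6<8: swap(0,0), lo=1 mid=1 ⇒ 6 8 8 6 6 7 8 4 4
8=8: mid=2
8=8: mid=3
6<8: swap(1,3), lo=2 mid=4 ⇒ 6 6 8 8 6 7 8 4 4
6<8: swap(2,4), lo=3 mid=5 ⇒ 6 6 6 8 8 7 8 4 4
7<8: swap(3,5), lo=4 mid=6 ⇒ 6 6 6 7 8 8 8 4 4
8=8: mid=7
4<8: swap(4,7), lo=5 mid=8 ⇒ 6 6 6 7 4 8 8 8 4
4<8: swap(5,8), lo=6 mid=9 ⇒ 6 6 6 7 4 4 8 8 8
done. lo=6 hi=8; a=6 6 6 7 4 4 8 8 8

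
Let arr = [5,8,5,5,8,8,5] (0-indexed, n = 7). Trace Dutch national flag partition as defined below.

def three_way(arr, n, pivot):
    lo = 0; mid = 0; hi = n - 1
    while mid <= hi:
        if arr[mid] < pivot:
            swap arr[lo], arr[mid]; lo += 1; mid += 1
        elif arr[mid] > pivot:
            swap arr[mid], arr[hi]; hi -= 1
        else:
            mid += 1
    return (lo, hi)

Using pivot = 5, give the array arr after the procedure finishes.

[5,5,5,5,8,8,8]

pivot = 5; lo=0, mid=0, hi=6
arr[mid]=5=5: mid=1
arr[mid]=8>5: swap arr[1],arr[6]; hi=5 → [5,5,5,5,8,8,8]
arr[mid]=5=5: mid=2
arr[mid]=5=5: mid=3
arr[mid]=5=5: mid=4
arr[mid]=8>5: swap arr[4],arr[5]; hi=4 → [5,5,5,5,8,8,8]
arr[mid]=8>5: swap arr[4],arr[4]; hi=3 → [5,5,5,5,8,8,8]
end: lo=0, hi=3; arr = [5,5,5,5,8,8,8]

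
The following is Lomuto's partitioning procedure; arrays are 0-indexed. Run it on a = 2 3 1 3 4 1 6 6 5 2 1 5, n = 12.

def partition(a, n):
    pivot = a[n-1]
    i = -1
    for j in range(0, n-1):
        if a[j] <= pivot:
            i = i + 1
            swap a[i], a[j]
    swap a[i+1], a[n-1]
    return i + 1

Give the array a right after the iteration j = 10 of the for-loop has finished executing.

pivot = a[11] = 5; i = -1
j=0: a[0]=2 ≤ 5 → i=0, swap a[0],a[0] (no change) → 2 3 1 3 4 1 6 6 5 2 1 5
j=1: a[1]=3 ≤ 5 → i=1, swap a[1],a[1] (no change) → 2 3 1 3 4 1 6 6 5 2 1 5
j=2: a[2]=1 ≤ 5 → i=2, swap a[2],a[2] (no change) → 2 3 1 3 4 1 6 6 5 2 1 5
j=3: a[3]=3 ≤ 5 → i=3, swap a[3],a[3] (no change) → 2 3 1 3 4 1 6 6 5 2 1 5
j=4: a[4]=4 ≤ 5 → i=4, swap a[4],a[4] (no change) → 2 3 1 3 4 1 6 6 5 2 1 5
j=5: a[5]=1 ≤ 5 → i=5, swap a[5],a[5] (no change) → 2 3 1 3 4 1 6 6 5 2 1 5
j=6: a[6]=6 > 5 → no swap
j=7: a[7]=6 > 5 → no swap
j=8: a[8]=5 ≤ 5 → i=6, swap a[6],a[8] → 2 3 1 3 4 1 5 6 6 2 1 5
j=9: a[9]=2 ≤ 5 → i=7, swap a[7],a[9] → 2 3 1 3 4 1 5 2 6 6 1 5
j=10: a[10]=1 ≤ 5 → i=8, swap a[8],a[10] → 2 3 1 3 4 1 5 2 1 6 6 5
(after j=10) a = 2 3 1 3 4 1 5 2 1 6 6 5

2 3 1 3 4 1 5 2 1 6 6 5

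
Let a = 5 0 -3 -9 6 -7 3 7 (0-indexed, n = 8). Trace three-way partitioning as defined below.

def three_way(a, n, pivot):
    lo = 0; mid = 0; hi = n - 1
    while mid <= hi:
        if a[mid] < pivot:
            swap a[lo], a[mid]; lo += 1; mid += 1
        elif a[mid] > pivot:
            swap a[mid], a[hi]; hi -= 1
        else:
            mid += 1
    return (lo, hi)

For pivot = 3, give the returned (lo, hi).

lo=0 mid=0 hi=7
5>3: swap(0,7), hi=6 ⇒ 7 0 -3 -9 6 -7 3 5
7>3: swap(0,6), hi=5 ⇒ 3 0 -3 -9 6 -7 7 5
3=3: mid=1
0<3: swap(0,1), lo=1 mid=2 ⇒ 0 3 -3 -9 6 -7 7 5
-3<3: swap(1,2), lo=2 mid=3 ⇒ 0 -3 3 -9 6 -7 7 5
-9<3: swap(2,3), lo=3 mid=4 ⇒ 0 -3 -9 3 6 -7 7 5
6>3: swap(4,5), hi=4 ⇒ 0 -3 -9 3 -7 6 7 5
-7<3: swap(3,4), lo=4 mid=5 ⇒ 0 -3 -9 -7 3 6 7 5
done. lo=4 hi=4; a=0 -3 -9 -7 3 6 7 5

(4, 4)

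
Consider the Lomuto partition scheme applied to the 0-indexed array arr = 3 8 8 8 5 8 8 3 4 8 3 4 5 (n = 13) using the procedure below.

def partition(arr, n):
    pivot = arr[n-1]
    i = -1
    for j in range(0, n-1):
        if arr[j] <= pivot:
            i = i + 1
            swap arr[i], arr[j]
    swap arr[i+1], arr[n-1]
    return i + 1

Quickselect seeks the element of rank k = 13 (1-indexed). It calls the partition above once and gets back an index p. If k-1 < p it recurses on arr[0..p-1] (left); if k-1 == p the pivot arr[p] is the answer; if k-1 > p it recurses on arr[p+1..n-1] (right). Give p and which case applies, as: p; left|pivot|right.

pivot=5, i=-1
j=0: 3≤5, i=0, swap(0,0) ⇒ 3 8 8 8 5 8 8 3 4 8 3 4 5
j=1: 8>5, skip
j=2: 8>5, skip
j=3: 8>5, skip
j=4: 5≤5, i=1, swap(1,4) ⇒ 3 5 8 8 8 8 8 3 4 8 3 4 5
j=5: 8>5, skip
j=6: 8>5, skip
j=7: 3≤5, i=2, swap(2,7) ⇒ 3 5 3 8 8 8 8 8 4 8 3 4 5
j=8: 4≤5, i=3, swap(3,8) ⇒ 3 5 3 4 8 8 8 8 8 8 3 4 5
j=9: 8>5, skip
j=10: 3≤5, i=4, swap(4,10) ⇒ 3 5 3 4 3 8 8 8 8 8 8 4 5
j=11: 4≤5, i=5, swap(5,11) ⇒ 3 5 3 4 3 4 8 8 8 8 8 8 5
swap(6,12) ⇒ 3 5 3 4 3 4 5 8 8 8 8 8 8; return 6
p = 6; k-1 = 12 > 6 ⇒ right

6; right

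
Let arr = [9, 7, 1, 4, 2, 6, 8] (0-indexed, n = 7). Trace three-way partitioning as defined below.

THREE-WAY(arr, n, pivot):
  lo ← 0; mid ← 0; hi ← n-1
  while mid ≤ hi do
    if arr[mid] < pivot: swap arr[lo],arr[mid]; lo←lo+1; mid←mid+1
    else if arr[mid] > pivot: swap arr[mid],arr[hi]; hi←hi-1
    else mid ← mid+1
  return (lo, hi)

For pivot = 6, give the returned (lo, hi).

lo=0 mid=0 hi=6
9>6: swap(0,6), hi=5 ⇒ [8, 7, 1, 4, 2, 6, 9]
8>6: swap(0,5), hi=4 ⇒ [6, 7, 1, 4, 2, 8, 9]
6=6: mid=1
7>6: swap(1,4), hi=3 ⇒ [6, 2, 1, 4, 7, 8, 9]
2<6: swap(0,1), lo=1 mid=2 ⇒ [2, 6, 1, 4, 7, 8, 9]
1<6: swap(1,2), lo=2 mid=3 ⇒ [2, 1, 6, 4, 7, 8, 9]
4<6: swap(2,3), lo=3 mid=4 ⇒ [2, 1, 4, 6, 7, 8, 9]
done. lo=3 hi=3; arr=[2, 1, 4, 6, 7, 8, 9]

(3, 3)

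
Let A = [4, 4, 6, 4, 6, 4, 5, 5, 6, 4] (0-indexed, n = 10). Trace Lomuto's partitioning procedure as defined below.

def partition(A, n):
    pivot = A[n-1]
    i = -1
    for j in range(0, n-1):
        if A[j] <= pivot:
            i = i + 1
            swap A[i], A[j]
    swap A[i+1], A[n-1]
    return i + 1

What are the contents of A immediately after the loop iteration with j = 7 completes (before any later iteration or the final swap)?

[4, 4, 4, 4, 6, 6, 5, 5, 6, 4]

pivot = A[9] = 4; i = -1
j=0: A[0]=4 ≤ 4 → i=0, swap A[0],A[0] (no change) → [4, 4, 6, 4, 6, 4, 5, 5, 6, 4]
j=1: A[1]=4 ≤ 4 → i=1, swap A[1],A[1] (no change) → [4, 4, 6, 4, 6, 4, 5, 5, 6, 4]
j=2: A[2]=6 > 4 → no swap
j=3: A[3]=4 ≤ 4 → i=2, swap A[2],A[3] → [4, 4, 4, 6, 6, 4, 5, 5, 6, 4]
j=4: A[4]=6 > 4 → no swap
j=5: A[5]=4 ≤ 4 → i=3, swap A[3],A[5] → [4, 4, 4, 4, 6, 6, 5, 5, 6, 4]
j=6: A[6]=5 > 4 → no swap
j=7: A[7]=5 > 4 → no swap
(after j=7) A = [4, 4, 4, 4, 6, 6, 5, 5, 6, 4]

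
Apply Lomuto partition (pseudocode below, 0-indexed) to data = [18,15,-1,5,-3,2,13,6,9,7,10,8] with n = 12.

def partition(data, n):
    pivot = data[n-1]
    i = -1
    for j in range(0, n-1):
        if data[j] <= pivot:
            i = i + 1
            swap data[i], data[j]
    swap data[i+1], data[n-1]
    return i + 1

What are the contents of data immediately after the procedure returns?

pivot = data[11] = 8; i = -1
j=0: data[0]=18 > 8 → no swap
j=1: data[1]=15 > 8 → no swap
j=2: data[2]=-1 ≤ 8 → i=0, swap data[0],data[2] → [-1,15,18,5,-3,2,13,6,9,7,10,8]
j=3: data[3]=5 ≤ 8 → i=1, swap data[1],data[3] → [-1,5,18,15,-3,2,13,6,9,7,10,8]
j=4: data[4]=-3 ≤ 8 → i=2, swap data[2],data[4] → [-1,5,-3,15,18,2,13,6,9,7,10,8]
j=5: data[5]=2 ≤ 8 → i=3, swap data[3],data[5] → [-1,5,-3,2,18,15,13,6,9,7,10,8]
j=6: data[6]=13 > 8 → no swap
j=7: data[7]=6 ≤ 8 → i=4, swap data[4],data[7] → [-1,5,-3,2,6,15,13,18,9,7,10,8]
j=8: data[8]=9 > 8 → no swap
j=9: data[9]=7 ≤ 8 → i=5, swap data[5],data[9] → [-1,5,-3,2,6,7,13,18,9,15,10,8]
j=10: data[10]=10 > 8 → no swap
final swap data[6],data[11] → [-1,5,-3,2,6,7,8,18,9,15,10,13]; return 6

[-1,5,-3,2,6,7,8,18,9,15,10,13]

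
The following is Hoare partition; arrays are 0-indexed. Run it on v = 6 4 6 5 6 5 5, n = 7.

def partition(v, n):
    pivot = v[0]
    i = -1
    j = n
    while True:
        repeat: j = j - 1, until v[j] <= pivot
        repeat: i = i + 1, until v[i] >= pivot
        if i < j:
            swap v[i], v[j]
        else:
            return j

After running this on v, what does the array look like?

5 4 5 5 6 6 6

pivot = v[0] = 6; i = -1, j = 7
j→6 (v[6]=5≤6), i→0 (v[0]=6≥6); i<j, swap → 5 4 6 5 6 5 6
j→5 (v[5]=5≤6), i→2 (v[2]=6≥6); i<j, swap → 5 4 5 5 6 6 6
j→4, i→4; i≥j, return j=4. v = 5 4 5 5 6 6 6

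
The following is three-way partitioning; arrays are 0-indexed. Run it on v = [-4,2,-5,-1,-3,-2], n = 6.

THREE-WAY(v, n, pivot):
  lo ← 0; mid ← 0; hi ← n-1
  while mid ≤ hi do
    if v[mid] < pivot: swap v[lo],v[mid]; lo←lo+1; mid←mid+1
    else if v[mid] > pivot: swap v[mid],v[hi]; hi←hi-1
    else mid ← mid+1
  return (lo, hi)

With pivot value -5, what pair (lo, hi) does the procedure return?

(0, 0)

pivot = -5; lo=0, mid=0, hi=5
v[mid]=-4>-5: swap v[0],v[5]; hi=4 → [-2,2,-5,-1,-3,-4]
v[mid]=-2>-5: swap v[0],v[4]; hi=3 → [-3,2,-5,-1,-2,-4]
v[mid]=-3>-5: swap v[0],v[3]; hi=2 → [-1,2,-5,-3,-2,-4]
v[mid]=-1>-5: swap v[0],v[2]; hi=1 → [-5,2,-1,-3,-2,-4]
v[mid]=-5=-5: mid=1
v[mid]=2>-5: swap v[1],v[1]; hi=0 → [-5,2,-1,-3,-2,-4]
end: lo=0, hi=0; v = [-5,2,-1,-3,-2,-4]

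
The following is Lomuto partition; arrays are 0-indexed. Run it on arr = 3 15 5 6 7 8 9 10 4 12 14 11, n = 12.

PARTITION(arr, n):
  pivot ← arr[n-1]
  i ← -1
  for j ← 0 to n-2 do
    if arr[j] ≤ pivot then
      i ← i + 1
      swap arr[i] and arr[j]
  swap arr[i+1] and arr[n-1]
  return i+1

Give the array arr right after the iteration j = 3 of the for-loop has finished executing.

3 5 6 15 7 8 9 10 4 12 14 11

pivot = arr[11] = 11; i = -1
j=0: arr[0]=3 ≤ 11 → i=0, swap arr[0],arr[0] (no change) → 3 15 5 6 7 8 9 10 4 12 14 11
j=1: arr[1]=15 > 11 → no swap
j=2: arr[2]=5 ≤ 11 → i=1, swap arr[1],arr[2] → 3 5 15 6 7 8 9 10 4 12 14 11
j=3: arr[3]=6 ≤ 11 → i=2, swap arr[2],arr[3] → 3 5 6 15 7 8 9 10 4 12 14 11
(after j=3) arr = 3 5 6 15 7 8 9 10 4 12 14 11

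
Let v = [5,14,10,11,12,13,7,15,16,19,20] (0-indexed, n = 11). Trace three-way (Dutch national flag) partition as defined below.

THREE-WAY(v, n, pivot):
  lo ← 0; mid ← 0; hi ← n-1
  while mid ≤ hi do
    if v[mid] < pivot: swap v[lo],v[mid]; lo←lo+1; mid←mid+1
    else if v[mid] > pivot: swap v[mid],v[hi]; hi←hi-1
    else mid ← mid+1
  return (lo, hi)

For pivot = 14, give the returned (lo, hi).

(6, 6)

lo=0 mid=0 hi=10
5<14: swap(0,0), lo=1 mid=1 ⇒ [5,14,10,11,12,13,7,15,16,19,20]
14=14: mid=2
10<14: swap(1,2), lo=2 mid=3 ⇒ [5,10,14,11,12,13,7,15,16,19,20]
11<14: swap(2,3), lo=3 mid=4 ⇒ [5,10,11,14,12,13,7,15,16,19,20]
12<14: swap(3,4), lo=4 mid=5 ⇒ [5,10,11,12,14,13,7,15,16,19,20]
13<14: swap(4,5), lo=5 mid=6 ⇒ [5,10,11,12,13,14,7,15,16,19,20]
7<14: swap(5,6), lo=6 mid=7 ⇒ [5,10,11,12,13,7,14,15,16,19,20]
15>14: swap(7,10), hi=9 ⇒ [5,10,11,12,13,7,14,20,16,19,15]
20>14: swap(7,9), hi=8 ⇒ [5,10,11,12,13,7,14,19,16,20,15]
19>14: swap(7,8), hi=7 ⇒ [5,10,11,12,13,7,14,16,19,20,15]
16>14: swap(7,7), hi=6 ⇒ [5,10,11,12,13,7,14,16,19,20,15]
done. lo=6 hi=6; v=[5,10,11,12,13,7,14,16,19,20,15]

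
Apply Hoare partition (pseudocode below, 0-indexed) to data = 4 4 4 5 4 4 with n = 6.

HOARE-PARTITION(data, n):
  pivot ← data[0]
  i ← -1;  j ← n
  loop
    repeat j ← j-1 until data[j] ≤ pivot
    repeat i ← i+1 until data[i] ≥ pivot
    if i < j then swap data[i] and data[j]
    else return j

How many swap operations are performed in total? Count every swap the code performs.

2

pivot = data[0] = 4; i = -1, j = 6
j→5 (data[5]=4≤4), i→0 (data[0]=4≥4); i<j, swap → 4 4 4 5 4 4
j→4 (data[4]=4≤4), i→1 (data[1]=4≥4); i<j, swap → 4 4 4 5 4 4
j→2, i→2; i≥j, return j=2. data = 4 4 4 5 4 4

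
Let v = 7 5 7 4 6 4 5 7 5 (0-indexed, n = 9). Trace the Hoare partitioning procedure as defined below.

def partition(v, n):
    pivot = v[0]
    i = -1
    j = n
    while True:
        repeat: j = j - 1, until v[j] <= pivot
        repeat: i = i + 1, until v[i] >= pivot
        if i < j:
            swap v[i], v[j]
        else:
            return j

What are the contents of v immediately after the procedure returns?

5 5 7 4 6 4 5 7 7

pivot = v[0] = 7; i = -1, j = 9
j→8 (v[8]=5≤7), i→0 (v[0]=7≥7); i<j, swap → 5 5 7 4 6 4 5 7 7
j→7 (v[7]=7≤7), i→2 (v[2]=7≥7); i<j, swap → 5 5 7 4 6 4 5 7 7
j→6, i→7; i≥j, return j=6. v = 5 5 7 4 6 4 5 7 7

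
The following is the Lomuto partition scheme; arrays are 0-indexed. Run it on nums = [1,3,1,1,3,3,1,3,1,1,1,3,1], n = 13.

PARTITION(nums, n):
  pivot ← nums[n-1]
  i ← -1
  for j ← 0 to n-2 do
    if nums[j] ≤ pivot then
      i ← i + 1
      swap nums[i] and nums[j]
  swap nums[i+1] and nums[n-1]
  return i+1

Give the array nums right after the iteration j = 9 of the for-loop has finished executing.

[1,1,1,1,1,1,3,3,3,3,1,3,1]

pivot = nums[12] = 1; i = -1
j=0: nums[0]=1 ≤ 1 → i=0, swap nums[0],nums[0] (no change) → [1,3,1,1,3,3,1,3,1,1,1,3,1]
j=1: nums[1]=3 > 1 → no swap
j=2: nums[2]=1 ≤ 1 → i=1, swap nums[1],nums[2] → [1,1,3,1,3,3,1,3,1,1,1,3,1]
j=3: nums[3]=1 ≤ 1 → i=2, swap nums[2],nums[3] → [1,1,1,3,3,3,1,3,1,1,1,3,1]
j=4: nums[4]=3 > 1 → no swap
j=5: nums[5]=3 > 1 → no swap
j=6: nums[6]=1 ≤ 1 → i=3, swap nums[3],nums[6] → [1,1,1,1,3,3,3,3,1,1,1,3,1]
j=7: nums[7]=3 > 1 → no swap
j=8: nums[8]=1 ≤ 1 → i=4, swap nums[4],nums[8] → [1,1,1,1,1,3,3,3,3,1,1,3,1]
j=9: nums[9]=1 ≤ 1 → i=5, swap nums[5],nums[9] → [1,1,1,1,1,1,3,3,3,3,1,3,1]
(after j=9) nums = [1,1,1,1,1,1,3,3,3,3,1,3,1]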